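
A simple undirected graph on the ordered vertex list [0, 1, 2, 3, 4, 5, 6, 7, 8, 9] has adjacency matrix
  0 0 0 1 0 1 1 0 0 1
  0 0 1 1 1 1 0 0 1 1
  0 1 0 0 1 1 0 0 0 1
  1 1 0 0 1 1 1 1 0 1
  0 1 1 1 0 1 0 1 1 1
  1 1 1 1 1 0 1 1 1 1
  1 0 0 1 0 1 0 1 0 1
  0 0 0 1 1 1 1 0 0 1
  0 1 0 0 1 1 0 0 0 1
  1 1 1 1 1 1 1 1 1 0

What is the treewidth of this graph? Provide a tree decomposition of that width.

Each bag holds 5 vertices, so the decomposition has width 4, which upper-bounds the treewidth. For the lower bound, the 5 vertices {1, 4, 5, 8, 9} are pairwise adjacent, and any tree decomposition puts a clique entirely inside one bag — forcing width ≥ 4. Therefore the treewidth is 4.

Treewidth 4.
One optimal decomposition is:
Bags: B1 = {1, 3, 4, 5, 9}  B2 = {3, 4, 5, 7, 9}  B3 = {1, 4, 5, 8, 9}  B4 = {1, 2, 4, 5, 9}  B5 = {3, 5, 6, 7, 9}  B6 = {0, 3, 5, 6, 9}
Tree: B1–B2, B1–B3, B3–B4, B2–B5, B5–B6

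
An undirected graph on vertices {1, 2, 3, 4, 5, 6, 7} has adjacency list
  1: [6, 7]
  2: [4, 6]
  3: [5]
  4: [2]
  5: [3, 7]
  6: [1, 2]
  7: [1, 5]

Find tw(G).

A width-1 tree decomposition is:
Bags: B1 = {3, 5}  B2 = {5, 7}  B3 = {1, 7}  B4 = {1, 6}  B5 = {2, 6}  B6 = {2, 4}
Tree: B1–B2, B2–B3, B3–B4, B4–B5, B5–B6
The largest bag has 2 vertices, giving width 1; this decomposition certifies tw(G) ≤ 1. Since G has at least one edge (e.g. 3–5), it is not an edgeless graph, so tw(G) ≥ 1. Therefore the treewidth is 1.

1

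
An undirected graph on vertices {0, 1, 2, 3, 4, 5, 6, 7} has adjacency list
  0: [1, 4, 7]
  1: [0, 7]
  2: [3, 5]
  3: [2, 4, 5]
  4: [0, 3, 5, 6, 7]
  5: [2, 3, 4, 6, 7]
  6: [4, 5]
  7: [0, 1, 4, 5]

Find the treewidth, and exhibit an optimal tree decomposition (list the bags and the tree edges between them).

Each bag holds 3 vertices, so the decomposition has width 2, which upper-bounds the treewidth. For the lower bound, the 3 vertices {0, 1, 7} are pairwise adjacent, and any tree decomposition puts a clique entirely inside one bag — forcing width ≥ 2. Hence tw(G) = 2 exactly.

Treewidth 2.
One such decomposition:
Bags: B1 = {4, 5, 7}  B2 = {3, 4, 5}  B3 = {4, 5, 6}  B4 = {0, 4, 7}  B5 = {2, 3, 5}  B6 = {0, 1, 7}
Tree: B1–B2, B1–B3, B1–B4, B2–B5, B4–B6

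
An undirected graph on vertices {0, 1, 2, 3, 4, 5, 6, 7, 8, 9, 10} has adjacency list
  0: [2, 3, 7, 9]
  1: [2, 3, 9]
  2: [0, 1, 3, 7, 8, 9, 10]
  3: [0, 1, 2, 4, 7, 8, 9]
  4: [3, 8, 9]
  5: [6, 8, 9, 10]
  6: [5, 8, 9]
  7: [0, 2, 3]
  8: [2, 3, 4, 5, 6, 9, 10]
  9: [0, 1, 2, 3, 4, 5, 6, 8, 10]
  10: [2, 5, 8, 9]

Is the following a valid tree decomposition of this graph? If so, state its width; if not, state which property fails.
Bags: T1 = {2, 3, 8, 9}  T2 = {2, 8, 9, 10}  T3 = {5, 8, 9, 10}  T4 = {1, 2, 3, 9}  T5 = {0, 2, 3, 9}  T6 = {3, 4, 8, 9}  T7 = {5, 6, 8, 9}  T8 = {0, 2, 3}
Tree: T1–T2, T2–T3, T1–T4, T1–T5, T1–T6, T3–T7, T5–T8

A tree decomposition must satisfy three properties: every vertex lies in some bag; for every edge, both endpoints lie together in some bag; and for every vertex, the bags containing it form a connected subtree. Here vertex 7 appears in no bag, so the decomposition is invalid.

No — vertex 7 appears in no bag.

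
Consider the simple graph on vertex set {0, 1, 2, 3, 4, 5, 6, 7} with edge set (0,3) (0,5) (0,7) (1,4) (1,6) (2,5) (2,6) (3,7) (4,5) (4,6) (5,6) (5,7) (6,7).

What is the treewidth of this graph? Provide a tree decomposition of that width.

Every bag has size at most 3, so the width is 3 − 1 = 2 and tw(G) ≤ 2. On the other hand G contains the 3-clique {1, 4, 6}. A clique must lie in a single bag of any decomposition, so no decomposition can have width below 2. Hence tw(G) = 2 exactly.

Treewidth 2.
One such decomposition:
Bags: B1 = {0, 5, 7}  B2 = {5, 6, 7}  B3 = {4, 5, 6}  B4 = {0, 3, 7}  B5 = {1, 4, 6}  B6 = {2, 5, 6}
Tree: B1–B2, B2–B3, B1–B4, B3–B5, B2–B6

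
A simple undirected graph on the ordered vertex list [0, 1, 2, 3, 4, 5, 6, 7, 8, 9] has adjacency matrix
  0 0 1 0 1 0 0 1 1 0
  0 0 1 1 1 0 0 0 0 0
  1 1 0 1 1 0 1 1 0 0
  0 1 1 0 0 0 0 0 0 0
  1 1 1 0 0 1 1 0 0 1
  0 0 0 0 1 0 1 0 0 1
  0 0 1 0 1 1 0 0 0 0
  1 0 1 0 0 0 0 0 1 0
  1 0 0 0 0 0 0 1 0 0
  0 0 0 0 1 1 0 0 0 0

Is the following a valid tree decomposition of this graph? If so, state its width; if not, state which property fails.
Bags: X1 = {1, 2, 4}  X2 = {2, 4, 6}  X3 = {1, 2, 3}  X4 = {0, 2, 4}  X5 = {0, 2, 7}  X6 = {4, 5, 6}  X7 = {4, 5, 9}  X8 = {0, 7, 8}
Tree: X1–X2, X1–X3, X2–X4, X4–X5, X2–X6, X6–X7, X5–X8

Yes; width 2.

Checking the three conditions: (i) the bags cover all of {0, 1, 2, 3, 4, 5, 6, 7, 8, 9}; (ii) for each edge, some bag contains both endpoints; (iii) the bags containing any fixed vertex form a subtree. All hold, so the decomposition is valid with width 3 − 1 = 2.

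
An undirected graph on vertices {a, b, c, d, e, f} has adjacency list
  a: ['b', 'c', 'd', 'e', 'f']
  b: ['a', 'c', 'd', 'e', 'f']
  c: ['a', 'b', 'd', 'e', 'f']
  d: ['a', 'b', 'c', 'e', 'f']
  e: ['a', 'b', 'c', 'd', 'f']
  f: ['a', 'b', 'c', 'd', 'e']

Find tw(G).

5

A width-5 tree decomposition is:
Bags: B1 = {a, b, c, d, e, f}
Tree: (single bag)
A single bag containing all 6 vertices is trivially a valid decomposition of width 5. For the lower bound, the 6 vertices {a, b, c, d, e, f} are pairwise adjacent, and any tree decomposition puts a clique entirely inside one bag — forcing width ≥ 5. Combining the bounds, tw(G) = 5.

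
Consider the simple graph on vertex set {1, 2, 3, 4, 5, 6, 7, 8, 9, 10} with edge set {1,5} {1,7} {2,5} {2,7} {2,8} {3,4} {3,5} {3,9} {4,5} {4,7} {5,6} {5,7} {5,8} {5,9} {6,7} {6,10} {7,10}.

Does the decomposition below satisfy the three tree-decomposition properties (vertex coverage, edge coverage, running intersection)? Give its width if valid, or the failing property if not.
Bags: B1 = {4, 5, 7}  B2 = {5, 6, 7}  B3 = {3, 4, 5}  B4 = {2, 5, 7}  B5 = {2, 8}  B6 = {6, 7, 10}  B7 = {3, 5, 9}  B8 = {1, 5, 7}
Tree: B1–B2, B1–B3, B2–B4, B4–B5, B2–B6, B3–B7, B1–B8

A tree decomposition must satisfy three properties: every vertex lies in some bag; for every edge, both endpoints lie together in some bag; and for every vertex, the bags containing it form a connected subtree. Here edge (5,8) lies in no bag, so the decomposition is invalid.

No — edge (5,8) lies in no bag.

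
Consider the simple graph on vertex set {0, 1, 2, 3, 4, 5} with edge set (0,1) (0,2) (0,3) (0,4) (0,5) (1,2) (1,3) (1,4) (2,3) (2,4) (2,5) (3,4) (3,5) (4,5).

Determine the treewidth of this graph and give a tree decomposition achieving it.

Treewidth 4.
Bags: B1 = {0, 2, 3, 4, 5}  B2 = {0, 1, 2, 3, 4}
Tree: B1–B2

The largest bag has 5 vertices, giving width 4; this decomposition certifies tw(G) ≤ 4. Conversely, {0, 1, 2, 3, 4} is a clique of size 5, and the vertices of any clique must share a bag in every tree decomposition; so some bag has ≥ 5 vertices and tw(G) ≥ 4. The upper and lower bounds meet at 4, so that is the treewidth.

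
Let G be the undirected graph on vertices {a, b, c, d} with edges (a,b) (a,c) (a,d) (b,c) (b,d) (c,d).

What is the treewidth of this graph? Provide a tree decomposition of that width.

Treewidth 3.
One optimal decomposition is:
Bags: B1 = {a, b, c, d}
Tree: (single bag)

With just one bag of size 4, the width is 4 − 1 = 3, so tw(G) ≤ 3. Conversely, {a, b, c, d} is a clique of size 4, and the vertices of any clique must share a bag in every tree decomposition; so some bag has ≥ 4 vertices and tw(G) ≥ 3. Hence tw(G) = 3 exactly.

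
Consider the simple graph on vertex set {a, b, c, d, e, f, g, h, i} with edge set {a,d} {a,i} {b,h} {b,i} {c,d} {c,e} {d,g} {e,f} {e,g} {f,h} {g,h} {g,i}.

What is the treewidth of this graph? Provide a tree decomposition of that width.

Treewidth 3.
One such decomposition:
Bags: B1 = {b, f, h, i}  B2 = {f, g, h, i}  B3 = {e, f, g, i}  B4 = {a, e, g, i}  B5 = {a, d, e, g}  B6 = {a, c, d, e}
Tree: B1–B2, B2–B3, B3–B4, B4–B5, B5–B6

The largest bag has 4 vertices, giving width 3; this decomposition certifies tw(G) ≤ 3. For the lower bound: the 4 vertex sets {b,f,h}, {i}, {g}, {a,c,d,e} are disjoint, each induces a connected subgraph, and every pair is joined by at least one edge of G. Contracting each set to a single vertex therefore yields K_{4} as a minor, and since treewidth is minor-monotone, tw(G) ≥ tw(K_{4}) = 3. Hence tw(G) = 3 exactly.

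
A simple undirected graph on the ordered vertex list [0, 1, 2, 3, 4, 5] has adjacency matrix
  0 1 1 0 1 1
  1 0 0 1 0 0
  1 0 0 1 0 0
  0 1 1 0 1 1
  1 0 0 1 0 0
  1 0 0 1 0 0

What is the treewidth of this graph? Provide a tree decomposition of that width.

Every bag has size at most 3, so the width is 3 − 1 = 2 and tw(G) ≤ 2. The edges 0–5–3–2–0 form a cycle, so G is not a tree and its treewidth is at least 2. Therefore the treewidth is 2.

Treewidth 2.
Bags: B1 = {0, 3, 5}  B2 = {0, 2, 3}  B3 = {0, 3, 4}  B4 = {0, 1, 3}
Tree: B1–B2, B2–B3, B3–B4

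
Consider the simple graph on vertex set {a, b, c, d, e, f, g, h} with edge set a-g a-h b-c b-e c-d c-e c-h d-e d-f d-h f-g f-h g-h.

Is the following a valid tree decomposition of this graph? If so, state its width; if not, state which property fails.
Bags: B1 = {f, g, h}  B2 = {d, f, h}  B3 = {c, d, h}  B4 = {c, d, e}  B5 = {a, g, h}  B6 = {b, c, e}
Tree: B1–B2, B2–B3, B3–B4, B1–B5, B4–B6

Every vertex of G appears in some bag (union = {a, b, c, d, e, f, g, h}); every edge is covered by a bag; and for each vertex v the set of bags containing v is connected in the bag tree. The decomposition is therefore valid. The largest bag has 3 vertices, so the width is 2.

Yes; width 2.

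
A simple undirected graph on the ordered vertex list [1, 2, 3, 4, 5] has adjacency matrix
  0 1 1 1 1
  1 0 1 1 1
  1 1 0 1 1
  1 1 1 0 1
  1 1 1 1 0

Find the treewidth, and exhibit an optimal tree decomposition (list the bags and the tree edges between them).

A single bag containing all 5 vertices is trivially a valid decomposition of width 4. Conversely, {1, 2, 3, 4, 5} is a clique of size 5, and the vertices of any clique must share a bag in every tree decomposition; so some bag has ≥ 5 vertices and tw(G) ≥ 4. Hence tw(G) = 4 exactly.

Treewidth 4.
Bags: B1 = {1, 2, 3, 4, 5}
Tree: (single bag)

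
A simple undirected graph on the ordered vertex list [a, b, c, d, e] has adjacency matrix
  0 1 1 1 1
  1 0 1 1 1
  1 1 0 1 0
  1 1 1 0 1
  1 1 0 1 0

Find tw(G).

A width-3 tree decomposition is:
Bags: B1 = {a, b, d, e}  B2 = {a, b, c, d}
Tree: B1–B2
Each bag holds 4 vertices, so the decomposition has width 3, which upper-bounds the treewidth. Conversely, {a, b, d, e} is a clique of size 4, and the vertices of any clique must share a bag in every tree decomposition; so some bag has ≥ 4 vertices and tw(G) ≥ 3. Combining the bounds, tw(G) = 3.

3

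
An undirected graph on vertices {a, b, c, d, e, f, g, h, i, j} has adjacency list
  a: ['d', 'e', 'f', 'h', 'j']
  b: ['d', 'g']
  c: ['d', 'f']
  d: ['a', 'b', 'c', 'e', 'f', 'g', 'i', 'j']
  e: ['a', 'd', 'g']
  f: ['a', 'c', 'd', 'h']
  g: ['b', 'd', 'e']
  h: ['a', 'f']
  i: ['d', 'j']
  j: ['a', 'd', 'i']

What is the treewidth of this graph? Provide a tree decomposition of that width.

Treewidth 2.
One such decomposition:
Bags: B1 = {a, d, j}  B2 = {a, d, e}  B3 = {d, i, j}  B4 = {d, e, g}  B5 = {a, d, f}  B6 = {b, d, g}  B7 = {a, f, h}  B8 = {c, d, f}
Tree: B1–B2, B1–B3, B2–B4, B1–B5, B4–B6, B5–B7, B5–B8

Each bag holds 3 vertices, so the decomposition has width 2, which upper-bounds the treewidth. Conversely, {d, e, g} is a clique of size 3, and the vertices of any clique must share a bag in every tree decomposition; so some bag has ≥ 3 vertices and tw(G) ≥ 2. The upper and lower bounds meet at 2, so that is the treewidth.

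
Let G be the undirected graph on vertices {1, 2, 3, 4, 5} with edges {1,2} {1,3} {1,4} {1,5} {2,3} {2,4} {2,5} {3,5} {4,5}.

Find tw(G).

3

A width-3 tree decomposition is:
Bags: B1 = {1, 2, 3, 5}  B2 = {1, 2, 4, 5}
Tree: B1–B2
The largest bag has 4 vertices, giving width 3; this decomposition certifies tw(G) ≤ 3. For the lower bound, the 4 vertices {1, 2, 3, 5} are pairwise adjacent, and any tree decomposition puts a clique entirely inside one bag — forcing width ≥ 3. Hence tw(G) = 3 exactly.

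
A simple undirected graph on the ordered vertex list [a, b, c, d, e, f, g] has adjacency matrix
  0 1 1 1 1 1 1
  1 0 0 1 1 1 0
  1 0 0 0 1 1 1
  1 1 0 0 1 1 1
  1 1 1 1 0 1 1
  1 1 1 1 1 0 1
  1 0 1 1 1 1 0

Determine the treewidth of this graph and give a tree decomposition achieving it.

The largest bag has 5 vertices, giving width 4; this decomposition certifies tw(G) ≤ 4. Conversely, {a, d, e, f, g} is a clique of size 5, and the vertices of any clique must share a bag in every tree decomposition; so some bag has ≥ 5 vertices and tw(G) ≥ 4. The upper and lower bounds meet at 4, so that is the treewidth.

Treewidth 4.
Bags: B1 = {a, d, e, f, g}  B2 = {a, b, d, e, f}  B3 = {a, c, e, f, g}
Tree: B1–B2, B1–B3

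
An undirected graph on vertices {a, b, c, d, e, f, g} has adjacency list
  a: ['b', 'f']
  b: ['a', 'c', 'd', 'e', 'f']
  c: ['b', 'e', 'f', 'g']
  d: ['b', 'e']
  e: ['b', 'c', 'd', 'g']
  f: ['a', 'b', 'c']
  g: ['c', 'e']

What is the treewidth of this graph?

2

A width-2 tree decomposition is:
Bags: B1 = {b, d, e}  B2 = {b, c, e}  B3 = {b, c, f}  B4 = {a, b, f}  B5 = {c, e, g}
Tree: B1–B2, B2–B3, B3–B4, B2–B5
The largest bag has 3 vertices, giving width 2; this decomposition certifies tw(G) ≤ 2. Conversely, {c, e, g} is a clique of size 3, and the vertices of any clique must share a bag in every tree decomposition; so some bag has ≥ 3 vertices and tw(G) ≥ 2. Hence tw(G) = 2 exactly.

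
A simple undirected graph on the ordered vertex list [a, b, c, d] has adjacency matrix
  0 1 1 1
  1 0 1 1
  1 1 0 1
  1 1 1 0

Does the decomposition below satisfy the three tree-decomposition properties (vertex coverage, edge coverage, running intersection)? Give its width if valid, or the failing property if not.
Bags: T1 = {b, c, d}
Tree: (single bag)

No — vertex a appears in no bag.

A tree decomposition must satisfy three properties: every vertex lies in some bag; for every edge, both endpoints lie together in some bag; and for every vertex, the bags containing it form a connected subtree. Here vertex a appears in no bag, so the decomposition is invalid.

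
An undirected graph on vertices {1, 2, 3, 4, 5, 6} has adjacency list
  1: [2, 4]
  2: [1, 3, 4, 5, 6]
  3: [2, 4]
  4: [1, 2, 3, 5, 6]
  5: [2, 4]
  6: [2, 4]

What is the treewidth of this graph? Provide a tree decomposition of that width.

Each bag holds 3 vertices, so the decomposition has width 2, which upper-bounds the treewidth. For the lower bound, the 3 vertices {1, 2, 4} are pairwise adjacent, and any tree decomposition puts a clique entirely inside one bag — forcing width ≥ 2. Therefore the treewidth is 2.

Treewidth 2.
One optimal decomposition is:
Bags: B1 = {2, 4, 5}  B2 = {1, 2, 4}  B3 = {2, 3, 4}  B4 = {2, 4, 6}
Tree: B1–B2, B1–B3, B1–B4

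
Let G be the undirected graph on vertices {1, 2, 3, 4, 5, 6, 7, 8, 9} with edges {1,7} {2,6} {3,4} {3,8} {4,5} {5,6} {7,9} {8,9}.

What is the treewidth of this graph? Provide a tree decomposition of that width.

Every bag has size at most 2, so the width is 2 − 1 = 1 and tw(G) ≤ 1. Since G has at least one edge (e.g. 1–7), it is not an edgeless graph, so tw(G) ≥ 1. Hence tw(G) = 1 exactly.

Treewidth 1.
Bags: B1 = {1, 7}  B2 = {7, 9}  B3 = {8, 9}  B4 = {3, 8}  B5 = {3, 4}  B6 = {4, 5}  B7 = {5, 6}  B8 = {2, 6}
Tree: B1–B2, B2–B3, B3–B4, B4–B5, B5–B6, B6–B7, B7–B8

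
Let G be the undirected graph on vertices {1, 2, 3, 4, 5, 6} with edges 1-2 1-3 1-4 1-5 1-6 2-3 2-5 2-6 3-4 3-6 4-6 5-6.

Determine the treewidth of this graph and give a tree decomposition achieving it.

Treewidth 3.
One optimal decomposition is:
Bags: B1 = {1, 2, 5, 6}  B2 = {1, 2, 3, 6}  B3 = {1, 3, 4, 6}
Tree: B1–B2, B2–B3

Every bag has size at most 4, so the width is 4 − 1 = 3 and tw(G) ≤ 3. For the lower bound, the 4 vertices {1, 2, 3, 6} are pairwise adjacent, and any tree decomposition puts a clique entirely inside one bag — forcing width ≥ 3. The upper and lower bounds meet at 3, so that is the treewidth.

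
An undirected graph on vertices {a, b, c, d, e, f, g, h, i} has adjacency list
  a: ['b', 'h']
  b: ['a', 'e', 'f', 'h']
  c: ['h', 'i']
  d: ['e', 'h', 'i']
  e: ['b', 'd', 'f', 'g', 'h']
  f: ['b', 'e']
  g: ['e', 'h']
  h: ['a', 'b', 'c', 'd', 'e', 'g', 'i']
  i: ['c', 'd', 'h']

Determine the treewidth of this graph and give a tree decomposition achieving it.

Treewidth 2.
Bags: B1 = {b, e, h}  B2 = {d, e, h}  B3 = {e, g, h}  B4 = {d, h, i}  B5 = {c, h, i}  B6 = {b, e, f}  B7 = {a, b, h}
Tree: B1–B2, B2–B3, B2–B4, B4–B5, B1–B6, B1–B7

The largest bag has 3 vertices, giving width 2; this decomposition certifies tw(G) ≤ 2. Conversely, {d, e, h} is a clique of size 3, and the vertices of any clique must share a bag in every tree decomposition; so some bag has ≥ 3 vertices and tw(G) ≥ 2. Therefore the treewidth is 2.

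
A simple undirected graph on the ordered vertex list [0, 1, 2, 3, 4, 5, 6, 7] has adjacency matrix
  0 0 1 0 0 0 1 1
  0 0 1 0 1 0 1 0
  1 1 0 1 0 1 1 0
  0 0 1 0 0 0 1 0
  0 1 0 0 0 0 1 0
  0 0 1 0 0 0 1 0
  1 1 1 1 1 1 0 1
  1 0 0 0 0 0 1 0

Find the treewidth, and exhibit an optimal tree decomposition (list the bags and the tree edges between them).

Each bag holds 3 vertices, so the decomposition has width 2, which upper-bounds the treewidth. Conversely, {0, 2, 6} is a clique of size 3, and the vertices of any clique must share a bag in every tree decomposition; so some bag has ≥ 3 vertices and tw(G) ≥ 2. The upper and lower bounds meet at 2, so that is the treewidth.

Treewidth 2.
One optimal decomposition is:
Bags: B1 = {1, 2, 6}  B2 = {0, 2, 6}  B3 = {0, 6, 7}  B4 = {2, 5, 6}  B5 = {2, 3, 6}  B6 = {1, 4, 6}
Tree: B1–B2, B2–B3, B2–B4, B4–B5, B1–B6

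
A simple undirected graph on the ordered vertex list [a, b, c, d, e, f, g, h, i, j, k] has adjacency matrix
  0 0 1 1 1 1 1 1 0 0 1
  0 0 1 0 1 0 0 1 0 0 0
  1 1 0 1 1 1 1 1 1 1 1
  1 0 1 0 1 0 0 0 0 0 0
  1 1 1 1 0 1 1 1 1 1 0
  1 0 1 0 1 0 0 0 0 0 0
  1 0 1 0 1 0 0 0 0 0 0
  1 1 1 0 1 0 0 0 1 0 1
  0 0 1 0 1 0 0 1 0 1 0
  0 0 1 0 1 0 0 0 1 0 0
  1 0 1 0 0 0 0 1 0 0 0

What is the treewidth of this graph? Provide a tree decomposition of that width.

Treewidth 3.
One optimal decomposition is:
Bags: B1 = {a, c, e, f}  B2 = {a, c, d, e}  B3 = {a, c, e, h}  B4 = {b, c, e, h}  B5 = {a, c, h, k}  B6 = {c, e, h, i}  B7 = {a, c, e, g}  B8 = {c, e, i, j}
Tree: B1–B2, B1–B3, B3–B4, B3–B5, B4–B6, B3–B7, B6–B8

Each bag holds 4 vertices, so the decomposition has width 3, which upper-bounds the treewidth. Conversely, {c, e, i, j} is a clique of size 4, and the vertices of any clique must share a bag in every tree decomposition; so some bag has ≥ 4 vertices and tw(G) ≥ 3. Hence tw(G) = 3 exactly.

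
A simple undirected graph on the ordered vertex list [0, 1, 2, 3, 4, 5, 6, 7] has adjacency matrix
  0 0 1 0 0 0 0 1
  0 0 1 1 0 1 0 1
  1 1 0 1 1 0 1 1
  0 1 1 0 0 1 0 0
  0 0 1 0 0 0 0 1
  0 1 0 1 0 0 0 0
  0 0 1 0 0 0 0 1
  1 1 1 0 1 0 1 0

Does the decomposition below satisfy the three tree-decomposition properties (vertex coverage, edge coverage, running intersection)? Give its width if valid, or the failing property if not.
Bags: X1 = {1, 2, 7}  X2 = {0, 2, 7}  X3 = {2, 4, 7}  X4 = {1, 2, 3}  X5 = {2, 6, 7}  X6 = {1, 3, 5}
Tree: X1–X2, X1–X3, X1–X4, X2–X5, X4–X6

Vertex coverage: the bags together contain {0, 1, 2, 3, 4, 5, 6, 7}, the full vertex set. Edge coverage: each edge of G has both endpoints in at least one bag. Running intersection: for every vertex, the bags containing it form a connected subtree. All three properties hold, so this is a valid tree decomposition of width max|bag| − 1 = 2, and hence tw(G) ≤ 2.

Yes; width 2.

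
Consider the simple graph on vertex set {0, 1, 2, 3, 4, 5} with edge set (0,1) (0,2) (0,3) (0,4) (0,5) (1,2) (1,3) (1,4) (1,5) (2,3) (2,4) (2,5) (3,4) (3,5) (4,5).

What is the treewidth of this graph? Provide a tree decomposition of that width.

A single bag containing all 6 vertices is trivially a valid decomposition of width 5. For the lower bound, the 6 vertices {0, 1, 2, 3, 4, 5} are pairwise adjacent, and any tree decomposition puts a clique entirely inside one bag — forcing width ≥ 5. Hence tw(G) = 5 exactly.

Treewidth 5.
One such decomposition:
Bags: B1 = {0, 1, 2, 3, 4, 5}
Tree: (single bag)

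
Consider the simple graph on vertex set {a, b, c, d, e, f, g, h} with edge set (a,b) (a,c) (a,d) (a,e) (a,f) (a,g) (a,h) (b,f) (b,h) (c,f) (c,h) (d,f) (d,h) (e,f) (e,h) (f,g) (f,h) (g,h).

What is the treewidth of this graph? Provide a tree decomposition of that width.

Every bag has size at most 4, so the width is 4 − 1 = 3 and tw(G) ≤ 3. On the other hand G contains the 4-clique {a, d, f, h}. A clique must lie in a single bag of any decomposition, so no decomposition can have width below 3. The upper and lower bounds meet at 3, so that is the treewidth.

Treewidth 3.
Bags: B1 = {a, f, g, h}  B2 = {a, d, f, h}  B3 = {a, e, f, h}  B4 = {a, c, f, h}  B5 = {a, b, f, h}
Tree: B1–B2, B2–B3, B2–B4, B3–B5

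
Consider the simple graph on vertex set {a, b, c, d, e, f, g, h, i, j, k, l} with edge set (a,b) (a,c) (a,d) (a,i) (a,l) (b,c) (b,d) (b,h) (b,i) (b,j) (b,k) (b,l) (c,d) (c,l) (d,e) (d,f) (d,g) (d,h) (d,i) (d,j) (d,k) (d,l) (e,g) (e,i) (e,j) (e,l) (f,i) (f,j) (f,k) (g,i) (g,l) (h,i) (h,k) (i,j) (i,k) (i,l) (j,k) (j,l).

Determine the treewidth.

4

A width-4 tree decomposition is:
Bags: B1 = {a, b, c, d, l}  B2 = {a, b, d, i, l}  B3 = {b, d, i, j, l}  B4 = {b, d, i, j, k}  B5 = {d, e, i, j, l}  B6 = {d, e, g, i, l}  B7 = {d, f, i, j, k}  B8 = {b, d, h, i, k}
Tree: B1–B2, B2–B3, B3–B4, B3–B5, B5–B6, B4–B7, B4–B8
The largest bag has 5 vertices, giving width 4; this decomposition certifies tw(G) ≤ 4. Conversely, {a, b, c, d, l} is a clique of size 5, and the vertices of any clique must share a bag in every tree decomposition; so some bag has ≥ 5 vertices and tw(G) ≥ 4. The upper and lower bounds meet at 4, so that is the treewidth.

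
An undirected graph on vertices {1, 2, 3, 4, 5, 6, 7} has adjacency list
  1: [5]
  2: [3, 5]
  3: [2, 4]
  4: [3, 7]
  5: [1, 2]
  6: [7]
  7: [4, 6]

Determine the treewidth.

A width-1 tree decomposition is:
Bags: B1 = {1, 5}  B2 = {2, 5}  B3 = {2, 3}  B4 = {3, 4}  B5 = {4, 7}  B6 = {6, 7}
Tree: B1–B2, B2–B3, B3–B4, B4–B5, B5–B6
The largest bag has 2 vertices, giving width 1; this decomposition certifies tw(G) ≤ 1. G has an edge, so its treewidth is at least 1. Hence tw(G) = 1 exactly.

1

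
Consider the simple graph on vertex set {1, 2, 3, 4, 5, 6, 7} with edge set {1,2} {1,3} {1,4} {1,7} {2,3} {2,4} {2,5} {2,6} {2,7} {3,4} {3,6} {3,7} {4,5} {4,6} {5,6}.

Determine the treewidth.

3

A width-3 tree decomposition is:
Bags: B1 = {1, 2, 3, 4}  B2 = {2, 3, 4, 6}  B3 = {2, 4, 5, 6}  B4 = {1, 2, 3, 7}
Tree: B1–B2, B2–B3, B1–B4
Each bag holds 4 vertices, so the decomposition has width 3, which upper-bounds the treewidth. For the lower bound, the 4 vertices {1, 2, 3, 4} are pairwise adjacent, and any tree decomposition puts a clique entirely inside one bag — forcing width ≥ 3. Therefore the treewidth is 3.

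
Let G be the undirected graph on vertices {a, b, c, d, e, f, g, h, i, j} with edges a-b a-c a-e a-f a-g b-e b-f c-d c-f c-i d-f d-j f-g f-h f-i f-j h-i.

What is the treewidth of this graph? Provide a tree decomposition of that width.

Treewidth 2.
One optimal decomposition is:
Bags: B1 = {a, f, g}  B2 = {a, b, f}  B3 = {a, c, f}  B4 = {c, d, f}  B5 = {c, f, i}  B6 = {a, b, e}  B7 = {d, f, j}  B8 = {f, h, i}
Tree: B1–B2, B1–B3, B3–B4, B4–B5, B2–B6, B4–B7, B5–B8

Every bag has size at most 3, so the width is 3 − 1 = 2 and tw(G) ≤ 2. On the other hand G contains the 3-clique {a, b, e}. A clique must lie in a single bag of any decomposition, so no decomposition can have width below 2. Hence tw(G) = 2 exactly.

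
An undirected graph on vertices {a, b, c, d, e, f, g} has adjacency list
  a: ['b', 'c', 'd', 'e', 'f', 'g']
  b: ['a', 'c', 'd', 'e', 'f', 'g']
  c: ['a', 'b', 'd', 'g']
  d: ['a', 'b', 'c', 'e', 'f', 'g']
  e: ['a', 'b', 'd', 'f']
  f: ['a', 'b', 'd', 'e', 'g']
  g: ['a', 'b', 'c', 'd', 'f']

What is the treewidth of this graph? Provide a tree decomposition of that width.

Treewidth 4.
One optimal decomposition is:
Bags: B1 = {a, b, d, f, g}  B2 = {a, b, d, e, f}  B3 = {a, b, c, d, g}
Tree: B1–B2, B1–B3

Each bag holds 5 vertices, so the decomposition has width 4, which upper-bounds the treewidth. On the other hand G contains the 5-clique {a, b, c, d, g}. A clique must lie in a single bag of any decomposition, so no decomposition can have width below 4. Therefore the treewidth is 4.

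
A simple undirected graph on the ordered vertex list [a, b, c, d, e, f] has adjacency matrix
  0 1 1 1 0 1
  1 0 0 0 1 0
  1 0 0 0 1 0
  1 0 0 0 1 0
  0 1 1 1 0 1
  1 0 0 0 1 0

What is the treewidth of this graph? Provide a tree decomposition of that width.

Treewidth 2.
Bags: B1 = {a, d, e}  B2 = {a, c, e}  B3 = {a, e, f}  B4 = {a, b, e}
Tree: B1–B2, B2–B3, B3–B4

The largest bag has 3 vertices, giving width 2; this decomposition certifies tw(G) ≤ 2. Since d–e–c–a–d is a cycle in G, G is not acyclic. Forests are exactly the graphs of treewidth ≤ 1, so tw(G) ≥ 2. Therefore the treewidth is 2.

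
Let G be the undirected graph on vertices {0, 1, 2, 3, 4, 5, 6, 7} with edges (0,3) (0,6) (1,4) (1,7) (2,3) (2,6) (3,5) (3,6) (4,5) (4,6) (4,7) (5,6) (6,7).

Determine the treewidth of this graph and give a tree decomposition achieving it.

Treewidth 2.
One such decomposition:
Bags: B1 = {4, 5, 6}  B2 = {3, 5, 6}  B3 = {0, 3, 6}  B4 = {4, 6, 7}  B5 = {2, 3, 6}  B6 = {1, 4, 7}
Tree: B1–B2, B2–B3, B1–B4, B2–B5, B4–B6

Each bag holds 3 vertices, so the decomposition has width 2, which upper-bounds the treewidth. For the lower bound, the 3 vertices {1, 4, 7} are pairwise adjacent, and any tree decomposition puts a clique entirely inside one bag — forcing width ≥ 2. Combining the bounds, tw(G) = 2.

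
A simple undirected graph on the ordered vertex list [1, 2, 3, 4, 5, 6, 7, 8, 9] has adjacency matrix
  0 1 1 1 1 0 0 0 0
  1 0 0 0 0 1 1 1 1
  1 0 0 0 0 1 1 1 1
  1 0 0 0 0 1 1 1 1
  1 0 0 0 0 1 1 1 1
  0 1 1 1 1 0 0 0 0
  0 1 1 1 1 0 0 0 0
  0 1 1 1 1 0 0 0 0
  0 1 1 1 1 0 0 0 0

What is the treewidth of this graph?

A width-4 tree decomposition is:
Bags: B1 = {2, 3, 4, 5, 7}  B2 = {2, 3, 4, 5, 8}  B3 = {2, 3, 4, 5, 6}  B4 = {2, 3, 4, 5, 9}  B5 = {1, 2, 3, 4, 5}
Tree: B1–B2, B2–B3, B3–B4, B4–B5
Every bag has size at most 5, so the width is 5 − 1 = 4 and tw(G) ≤ 4. For the lower bound: the 5 vertex sets {4,7}, {2,8}, {3,6}, {5}, {9} are disjoint, each induces a connected subgraph, and every pair is joined by at least one edge of G. Contracting each set to a single vertex therefore yields K_{5} as a minor, and since treewidth is minor-monotone, tw(G) ≥ tw(K_{5}) = 4. Hence tw(G) = 4 exactly.

4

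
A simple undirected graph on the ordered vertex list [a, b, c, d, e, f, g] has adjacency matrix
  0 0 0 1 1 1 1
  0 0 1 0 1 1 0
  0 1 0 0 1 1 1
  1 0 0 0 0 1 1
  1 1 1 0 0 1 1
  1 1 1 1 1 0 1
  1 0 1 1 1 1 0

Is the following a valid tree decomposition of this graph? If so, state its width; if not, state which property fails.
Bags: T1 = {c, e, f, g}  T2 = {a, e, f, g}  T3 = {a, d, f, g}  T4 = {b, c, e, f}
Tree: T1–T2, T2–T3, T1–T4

Yes; width 3.

Vertex coverage: the bags together contain {a, b, c, d, e, f, g}, the full vertex set. Edge coverage: each edge of G has both endpoints in at least one bag. Running intersection: for every vertex, the bags containing it form a connected subtree. All three properties hold, so this is a valid tree decomposition of width max|bag| − 1 = 3, and hence tw(G) ≤ 3.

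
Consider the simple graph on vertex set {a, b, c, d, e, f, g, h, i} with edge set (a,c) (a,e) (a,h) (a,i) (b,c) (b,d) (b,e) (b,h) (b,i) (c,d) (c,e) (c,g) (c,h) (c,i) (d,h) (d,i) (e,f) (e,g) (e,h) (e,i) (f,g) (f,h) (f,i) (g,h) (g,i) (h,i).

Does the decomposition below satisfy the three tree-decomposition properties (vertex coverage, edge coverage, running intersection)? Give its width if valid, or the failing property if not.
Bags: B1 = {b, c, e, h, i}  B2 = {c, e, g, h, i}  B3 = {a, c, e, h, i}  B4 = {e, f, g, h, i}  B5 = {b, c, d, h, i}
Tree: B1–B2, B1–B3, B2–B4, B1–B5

Every vertex of G appears in some bag (union = {a, b, c, d, e, f, g, h, i}); every edge is covered by a bag; and for each vertex v the set of bags containing v is connected in the bag tree. The decomposition is therefore valid. The largest bag has 5 vertices, so the width is 4.

Yes; width 4.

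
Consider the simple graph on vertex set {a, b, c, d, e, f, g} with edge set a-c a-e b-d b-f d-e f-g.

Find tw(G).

1

A width-1 tree decomposition is:
Bags: B1 = {f, g}  B2 = {b, f}  B3 = {b, d}  B4 = {d, e}  B5 = {a, e}  B6 = {a, c}
Tree: B1–B2, B2–B3, B3–B4, B4–B5, B5–B6
Each bag holds 2 vertices, so the decomposition has width 1, which upper-bounds the treewidth. Any graph with an edge has treewidth ≥ 1, and G has the edge g–f. The upper and lower bounds meet at 1, so that is the treewidth.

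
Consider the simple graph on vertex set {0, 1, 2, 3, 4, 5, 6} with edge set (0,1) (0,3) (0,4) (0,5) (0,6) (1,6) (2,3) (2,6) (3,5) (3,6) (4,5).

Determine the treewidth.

A width-2 tree decomposition is:
Bags: B1 = {0, 3, 5}  B2 = {0, 4, 5}  B3 = {0, 3, 6}  B4 = {0, 1, 6}  B5 = {2, 3, 6}
Tree: B1–B2, B1–B3, B3–B4, B3–B5
Every bag has size at most 3, so the width is 3 − 1 = 2 and tw(G) ≤ 2. For the lower bound, the 3 vertices {0, 1, 6} are pairwise adjacent, and any tree decomposition puts a clique entirely inside one bag — forcing width ≥ 2. The upper and lower bounds meet at 2, so that is the treewidth.

2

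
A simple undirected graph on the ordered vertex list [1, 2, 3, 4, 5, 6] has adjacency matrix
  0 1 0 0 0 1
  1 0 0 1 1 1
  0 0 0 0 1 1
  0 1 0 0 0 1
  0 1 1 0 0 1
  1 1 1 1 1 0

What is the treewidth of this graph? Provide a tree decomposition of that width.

Treewidth 2.
One optimal decomposition is:
Bags: B1 = {2, 5, 6}  B2 = {2, 4, 6}  B3 = {3, 5, 6}  B4 = {1, 2, 6}
Tree: B1–B2, B1–B3, B1–B4

Each bag holds 3 vertices, so the decomposition has width 2, which upper-bounds the treewidth. On the other hand G contains the 3-clique {1, 2, 6}. A clique must lie in a single bag of any decomposition, so no decomposition can have width below 2. Combining the bounds, tw(G) = 2.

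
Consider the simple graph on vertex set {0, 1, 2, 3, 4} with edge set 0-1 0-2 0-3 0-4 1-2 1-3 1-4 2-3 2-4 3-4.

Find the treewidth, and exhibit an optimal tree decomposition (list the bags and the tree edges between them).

With just one bag of size 5, the width is 5 − 1 = 4, so tw(G) ≤ 4. For the lower bound, the 5 vertices {0, 1, 2, 3, 4} are pairwise adjacent, and any tree decomposition puts a clique entirely inside one bag — forcing width ≥ 4. Hence tw(G) = 4 exactly.

Treewidth 4.
One optimal decomposition is:
Bags: B1 = {0, 1, 2, 3, 4}
Tree: (single bag)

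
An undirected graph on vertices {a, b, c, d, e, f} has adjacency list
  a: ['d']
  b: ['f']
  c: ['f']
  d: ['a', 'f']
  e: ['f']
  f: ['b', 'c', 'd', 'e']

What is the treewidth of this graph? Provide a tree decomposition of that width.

The largest bag has 2 vertices, giving width 1; this decomposition certifies tw(G) ≤ 1. Any graph with an edge has treewidth ≥ 1, and G has the edge f–b. Therefore the treewidth is 1.

Treewidth 1.
Bags: B1 = {b, f}  B2 = {d, f}  B3 = {e, f}  B4 = {a, d}  B5 = {c, f}
Tree: B1–B2, B1–B3, B2–B4, B1–B5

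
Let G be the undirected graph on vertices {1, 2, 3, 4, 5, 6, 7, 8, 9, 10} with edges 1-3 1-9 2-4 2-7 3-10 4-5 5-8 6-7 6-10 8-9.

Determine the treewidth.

2

A width-2 tree decomposition is:
Bags: B1 = {2, 6, 7}  B2 = {2, 6, 10}  B3 = {2, 3, 10}  B4 = {1, 2, 3}  B5 = {1, 2, 9}  B6 = {2, 8, 9}  B7 = {2, 5, 8}  B8 = {2, 4, 5}
Tree: B1–B2, B2–B3, B3–B4, B4–B5, B5–B6, B6–B7, B7–B8
The largest bag has 3 vertices, giving width 2; this decomposition certifies tw(G) ≤ 2. For the lower bound, G contains the cycle 2–7–6–10–3–1–9–8–5–4–2, so G is not a forest; only forests have treewidth ≤ 1, hence tw(G) ≥ 2. The upper and lower bounds meet at 2, so that is the treewidth.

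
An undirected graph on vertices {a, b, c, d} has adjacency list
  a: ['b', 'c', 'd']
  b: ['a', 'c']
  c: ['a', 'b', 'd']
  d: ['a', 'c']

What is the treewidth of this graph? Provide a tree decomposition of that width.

Treewidth 2.
Bags: B1 = {a, b, c}  B2 = {a, c, d}
Tree: B1–B2

Each bag holds 3 vertices, so the decomposition has width 2, which upper-bounds the treewidth. Conversely, {a, c, d} is a clique of size 3, and the vertices of any clique must share a bag in every tree decomposition; so some bag has ≥ 3 vertices and tw(G) ≥ 2. Combining the bounds, tw(G) = 2.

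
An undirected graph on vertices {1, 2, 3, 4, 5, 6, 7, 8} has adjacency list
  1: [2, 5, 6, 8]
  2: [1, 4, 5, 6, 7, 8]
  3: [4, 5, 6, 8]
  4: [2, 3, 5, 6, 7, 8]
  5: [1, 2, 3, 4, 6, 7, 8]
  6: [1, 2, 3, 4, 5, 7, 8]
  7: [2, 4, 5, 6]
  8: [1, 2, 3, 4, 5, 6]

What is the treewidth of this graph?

4

A width-4 tree decomposition is:
Bags: B1 = {2, 4, 5, 6, 8}  B2 = {1, 2, 5, 6, 8}  B3 = {2, 4, 5, 6, 7}  B4 = {3, 4, 5, 6, 8}
Tree: B1–B2, B1–B3, B1–B4
Every bag has size at most 5, so the width is 5 − 1 = 4 and tw(G) ≤ 4. On the other hand G contains the 5-clique {1, 2, 5, 6, 8}. A clique must lie in a single bag of any decomposition, so no decomposition can have width below 4. The upper and lower bounds meet at 4, so that is the treewidth.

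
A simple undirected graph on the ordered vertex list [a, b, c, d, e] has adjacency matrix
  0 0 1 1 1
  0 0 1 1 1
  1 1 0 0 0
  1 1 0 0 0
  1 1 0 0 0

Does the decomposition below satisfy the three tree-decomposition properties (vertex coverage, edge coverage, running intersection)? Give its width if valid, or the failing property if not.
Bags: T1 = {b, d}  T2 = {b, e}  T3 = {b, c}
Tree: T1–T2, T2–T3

A tree decomposition must satisfy three properties: every vertex lies in some bag; for every edge, both endpoints lie together in some bag; and for every vertex, the bags containing it form a connected subtree. Here vertex a appears in no bag, so the decomposition is invalid.

No — vertex a appears in no bag.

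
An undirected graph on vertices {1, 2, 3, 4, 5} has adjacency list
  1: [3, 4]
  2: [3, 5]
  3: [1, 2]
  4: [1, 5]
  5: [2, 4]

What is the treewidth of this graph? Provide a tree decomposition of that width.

Treewidth 2.
Bags: B1 = {1, 2, 3}  B2 = {1, 2, 5}  B3 = {1, 4, 5}
Tree: B1–B2, B2–B3

Every bag has size at most 3, so the width is 3 − 1 = 2 and tw(G) ≤ 2. Since 1–3–2–5–4–1 is a cycle in G, G is not acyclic. Forests are exactly the graphs of treewidth ≤ 1, so tw(G) ≥ 2. Therefore the treewidth is 2.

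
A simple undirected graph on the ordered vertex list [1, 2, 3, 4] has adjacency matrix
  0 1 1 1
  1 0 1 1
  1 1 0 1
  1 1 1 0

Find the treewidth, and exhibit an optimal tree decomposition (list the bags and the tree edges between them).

With just one bag of size 4, the width is 4 − 1 = 3, so tw(G) ≤ 3. On the other hand G contains the 4-clique {1, 2, 3, 4}. A clique must lie in a single bag of any decomposition, so no decomposition can have width below 3. The upper and lower bounds meet at 3, so that is the treewidth.

Treewidth 3.
Bags: B1 = {1, 2, 3, 4}
Tree: (single bag)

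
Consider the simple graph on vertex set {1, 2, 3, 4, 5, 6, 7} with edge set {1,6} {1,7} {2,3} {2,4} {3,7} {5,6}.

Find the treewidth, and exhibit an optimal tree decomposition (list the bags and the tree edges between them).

Each bag holds 2 vertices, so the decomposition has width 1, which upper-bounds the treewidth. Any graph with an edge has treewidth ≥ 1, and G has the edge 5–6. Therefore the treewidth is 1.

Treewidth 1.
One optimal decomposition is:
Bags: B1 = {5, 6}  B2 = {1, 6}  B3 = {1, 7}  B4 = {3, 7}  B5 = {2, 3}  B6 = {2, 4}
Tree: B1–B2, B2–B3, B3–B4, B4–B5, B5–B6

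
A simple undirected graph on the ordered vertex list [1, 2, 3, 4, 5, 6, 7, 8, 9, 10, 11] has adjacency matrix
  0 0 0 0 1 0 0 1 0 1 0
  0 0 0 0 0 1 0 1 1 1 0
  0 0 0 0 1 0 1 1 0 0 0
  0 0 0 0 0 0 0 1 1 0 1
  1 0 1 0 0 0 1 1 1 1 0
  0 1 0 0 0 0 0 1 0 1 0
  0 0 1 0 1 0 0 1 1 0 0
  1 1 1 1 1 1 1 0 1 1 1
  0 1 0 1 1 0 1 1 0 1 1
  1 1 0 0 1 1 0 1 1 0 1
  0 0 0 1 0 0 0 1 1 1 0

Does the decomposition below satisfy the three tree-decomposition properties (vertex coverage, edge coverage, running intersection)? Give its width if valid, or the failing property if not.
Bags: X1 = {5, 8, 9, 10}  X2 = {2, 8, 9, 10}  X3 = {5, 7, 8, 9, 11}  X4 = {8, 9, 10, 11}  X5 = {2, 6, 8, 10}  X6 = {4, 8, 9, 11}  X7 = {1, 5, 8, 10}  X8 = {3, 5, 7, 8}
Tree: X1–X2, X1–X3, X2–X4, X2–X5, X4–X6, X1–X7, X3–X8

No — bags containing vertex 11 are not connected in the tree.

A tree decomposition must satisfy three properties: every vertex lies in some bag; for every edge, both endpoints lie together in some bag; and for every vertex, the bags containing it form a connected subtree. Here bags containing vertex 11 are not connected in the tree, so the decomposition is invalid.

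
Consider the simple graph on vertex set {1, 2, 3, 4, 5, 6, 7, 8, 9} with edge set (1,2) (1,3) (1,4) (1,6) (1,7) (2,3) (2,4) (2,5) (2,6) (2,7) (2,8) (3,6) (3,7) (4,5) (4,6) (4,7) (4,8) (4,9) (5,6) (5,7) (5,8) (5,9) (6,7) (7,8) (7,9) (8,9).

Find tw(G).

4

A width-4 tree decomposition is:
Bags: B1 = {2, 4, 5, 6, 7}  B2 = {1, 2, 4, 6, 7}  B3 = {1, 2, 3, 6, 7}  B4 = {2, 4, 5, 7, 8}  B5 = {4, 5, 7, 8, 9}
Tree: B1–B2, B2–B3, B1–B4, B4–B5
Each bag holds 5 vertices, so the decomposition has width 4, which upper-bounds the treewidth. For the lower bound, the 5 vertices {4, 5, 7, 8, 9} are pairwise adjacent, and any tree decomposition puts a clique entirely inside one bag — forcing width ≥ 4. Therefore the treewidth is 4.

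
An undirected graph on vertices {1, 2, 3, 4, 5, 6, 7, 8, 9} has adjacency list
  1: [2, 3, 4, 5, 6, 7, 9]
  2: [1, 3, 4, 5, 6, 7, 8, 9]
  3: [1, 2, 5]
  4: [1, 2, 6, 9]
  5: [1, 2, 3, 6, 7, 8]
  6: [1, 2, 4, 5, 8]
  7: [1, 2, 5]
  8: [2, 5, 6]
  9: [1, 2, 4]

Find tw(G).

3

A width-3 tree decomposition is:
Bags: B1 = {1, 2, 5, 6}  B2 = {1, 2, 4, 6}  B3 = {1, 2, 5, 7}  B4 = {1, 2, 3, 5}  B5 = {2, 5, 6, 8}  B6 = {1, 2, 4, 9}
Tree: B1–B2, B1–B3, B3–B4, B1–B5, B2–B6
The largest bag has 4 vertices, giving width 3; this decomposition certifies tw(G) ≤ 3. For the lower bound, the 4 vertices {2, 5, 6, 8} are pairwise adjacent, and any tree decomposition puts a clique entirely inside one bag — forcing width ≥ 3. The upper and lower bounds meet at 3, so that is the treewidth.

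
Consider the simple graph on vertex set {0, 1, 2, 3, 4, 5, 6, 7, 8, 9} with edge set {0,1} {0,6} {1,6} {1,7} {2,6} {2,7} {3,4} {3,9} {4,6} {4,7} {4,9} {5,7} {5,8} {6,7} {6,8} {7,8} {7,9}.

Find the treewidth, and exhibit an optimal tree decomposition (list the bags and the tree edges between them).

Every bag has size at most 3, so the width is 3 − 1 = 2 and tw(G) ≤ 2. For the lower bound, the 3 vertices {0, 1, 6} are pairwise adjacent, and any tree decomposition puts a clique entirely inside one bag — forcing width ≥ 2. Hence tw(G) = 2 exactly.

Treewidth 2.
Bags: B1 = {6, 7, 8}  B2 = {1, 6, 7}  B3 = {4, 6, 7}  B4 = {4, 7, 9}  B5 = {3, 4, 9}  B6 = {2, 6, 7}  B7 = {0, 1, 6}  B8 = {5, 7, 8}
Tree: B1–B2, B2–B3, B3–B4, B4–B5, B2–B6, B2–B7, B1–B8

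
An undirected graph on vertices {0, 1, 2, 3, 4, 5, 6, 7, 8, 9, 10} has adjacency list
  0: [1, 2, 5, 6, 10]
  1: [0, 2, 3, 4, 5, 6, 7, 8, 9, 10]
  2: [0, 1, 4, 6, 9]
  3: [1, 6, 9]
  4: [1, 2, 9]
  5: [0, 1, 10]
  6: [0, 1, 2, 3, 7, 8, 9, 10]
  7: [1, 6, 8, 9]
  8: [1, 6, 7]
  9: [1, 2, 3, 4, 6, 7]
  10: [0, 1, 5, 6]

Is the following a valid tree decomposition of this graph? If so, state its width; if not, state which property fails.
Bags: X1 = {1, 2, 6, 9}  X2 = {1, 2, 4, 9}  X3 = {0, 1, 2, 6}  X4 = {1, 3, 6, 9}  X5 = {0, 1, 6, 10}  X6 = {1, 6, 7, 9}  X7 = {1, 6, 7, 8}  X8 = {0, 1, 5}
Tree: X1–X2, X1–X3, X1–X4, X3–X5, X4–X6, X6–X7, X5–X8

No — edge (10,5) lies in no bag.

A tree decomposition must satisfy three properties: every vertex lies in some bag; for every edge, both endpoints lie together in some bag; and for every vertex, the bags containing it form a connected subtree. Here edge (10,5) lies in no bag, so the decomposition is invalid.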